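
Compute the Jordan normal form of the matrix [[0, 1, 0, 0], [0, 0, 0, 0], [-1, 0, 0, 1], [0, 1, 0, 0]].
The characteristic polynomial is det(xI - A) = x^4, so the eigenvalues are 0 (algebraic multiplicity 4).

For λ = 0: rank(A) = 2, rank(A^2) = 0. The eigenspace has dimension 4 - 2 = 2, so there are 2 Jordan blocks; the rank sequence gives block sizes [2, 2].

Assembling the blocks gives the Jordan form J above.

J = [[0, 1, 0, 0], [0, 0, 0, 0], [0, 0, 0, 1], [0, 0, 0, 0]]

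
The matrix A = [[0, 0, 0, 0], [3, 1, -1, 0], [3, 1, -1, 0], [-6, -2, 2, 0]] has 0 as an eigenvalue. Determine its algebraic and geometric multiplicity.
The characteristic polynomial is x^4, so the factor x appears with exponent 4: the algebraic multiplicity is 4.

rank(A) = 1, so the eigenspace has dimension 4 - 1 = 3: the geometric multiplicity is 3.

Since 3 < 4, A is not diagonalizable.

algebraic multiplicity 4, geometric multiplicity 3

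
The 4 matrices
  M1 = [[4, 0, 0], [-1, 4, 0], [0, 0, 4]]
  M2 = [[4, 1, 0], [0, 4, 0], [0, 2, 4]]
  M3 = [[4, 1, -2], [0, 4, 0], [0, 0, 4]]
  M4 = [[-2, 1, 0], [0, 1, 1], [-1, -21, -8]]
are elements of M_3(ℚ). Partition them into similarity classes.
Characteristic polynomials: χ_{M1} = (x - 4)^3, χ_{M2} = (x - 4)^3, χ_{M3} = (x - 4)^3, χ_{M4} = (x + 3)^3.

{M1, M2, M3}: invariant factors x - 4, (x - 4)^2.

{M4}: invariant factors (x + 3)^3.

Matrices are similar if and only if their invariant-factor lists agree; the partition into similarity classes is {M1, M2, M3}, {M4}.

2 classes: {M1, M2, M3}, {M4}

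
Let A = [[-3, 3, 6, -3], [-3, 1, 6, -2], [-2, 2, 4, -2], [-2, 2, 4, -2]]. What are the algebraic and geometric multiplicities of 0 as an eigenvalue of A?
algebraic multiplicity 4, geometric multiplicity 2

The characteristic polynomial is x^4, so the factor x appears with exponent 4: the algebraic multiplicity is 4.

rank(A) = 2, so the eigenspace has dimension 4 - 2 = 2: the geometric multiplicity is 2.

Since 2 < 4, A is not diagonalizable.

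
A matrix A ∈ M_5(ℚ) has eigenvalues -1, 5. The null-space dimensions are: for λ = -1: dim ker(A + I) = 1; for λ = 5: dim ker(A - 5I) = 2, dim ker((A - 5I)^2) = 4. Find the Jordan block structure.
λ = -1: successive nullity increments [1] count blocks of size ≥ k; block sizes are [1].
λ = 5: successive nullity increments [2, 2] count blocks of size ≥ k; block sizes are [2, 2].

Jordan blocks: (-1, 1), (5, 2), (5, 2)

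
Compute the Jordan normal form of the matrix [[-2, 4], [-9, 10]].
The characteristic polynomial is det(xI - A) = (x - 4)^2, so the eigenvalues are 4 (algebraic multiplicity 2).

For λ = 4: rank(A - 4I) = 1, rank((A - 4I)^2) = 0. The eigenspace has dimension 2 - 1 = 1, so there is 1 Jordan block; the rank sequence gives block sizes [2].

Assembling the blocks gives the Jordan form J above.

J = [[4, 1], [0, 4]]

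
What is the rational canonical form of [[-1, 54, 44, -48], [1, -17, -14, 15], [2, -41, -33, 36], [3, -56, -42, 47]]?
The invariant factors of A (the non-unit diagonal entries of the Smith normal form of xI - A over ℚ[x]) are (x^2 + 2x - 5)^2, each dividing the next. The characteristic polynomial is their product, (x^2 + 2x - 5)^2.

The rational canonical form is the block-diagonal matrix of companion matrices C(f_i):
R = [[0, 0, 0, -25], [1, 0, 0, 20], [0, 1, 0, 6], [0, 0, 1, -4]].

Note the characteristic polynomial does not split into linear factors over ℚ, so A has no Jordan form over ℚ; the rational canonical form exists over any field.

R = [[0, 0, 0, -25], [1, 0, 0, 20], [0, 1, 0, 6], [0, 0, 1, -4]]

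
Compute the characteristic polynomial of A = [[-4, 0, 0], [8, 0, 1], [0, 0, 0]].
χ_A(x) = x^2(x + 4)

xI - A = [[x + 4, 0, 0], [-8, x, -1], [0, 0, x]].

Expanding det(xI - A) along the first row:
det(xI - A) = + (x + 4)·det([[x, -1], [0, x]]) - (0)·det([[-8, -1], [0, x]]) + (0)·det([[-8, x], [0, 0]]).

Evaluating gives χ_A(x) = x^3 + 4x^2 = x^2(x + 4).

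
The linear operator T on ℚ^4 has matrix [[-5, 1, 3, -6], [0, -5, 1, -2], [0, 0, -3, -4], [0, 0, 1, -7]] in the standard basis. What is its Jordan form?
J = [[-5, 1, 0, 0], [0, -5, 1, 0], [0, 0, -5, 0], [0, 0, 0, -5]]

The characteristic polynomial is det(xI - A) = (x + 5)^4, so the eigenvalues are -5 (algebraic multiplicity 4).

For λ = -5: rank(A + 5I) = 2, rank((A + 5I)^2) = 1, rank((A + 5I)^3) = 0. The eigenspace has dimension 4 - 2 = 2, so there are 2 Jordan blocks; the rank sequence gives block sizes [3, 1].

Assembling the blocks gives the Jordan form J above.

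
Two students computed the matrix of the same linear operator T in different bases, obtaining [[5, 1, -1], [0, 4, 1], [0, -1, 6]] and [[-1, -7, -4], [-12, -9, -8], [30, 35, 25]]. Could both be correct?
Two matrices over a field are similar if and only if they have the same invariant factors.

Both A and B have characteristic polynomial (x - 5)^3 and minimal polynomial (x - 5)^2. Computing further, both have invariant factors x - 5, (x - 5)^2. Hence A and B are similar.

Yes.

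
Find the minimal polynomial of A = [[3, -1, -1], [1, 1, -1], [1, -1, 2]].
The characteristic polynomial factors as (x - 2)^3. The minimal polynomial is ∏(x - λ)^{k_λ} where k_λ is the size of the largest Jordan block at λ.

For λ = 2: rank(A - 2I) = 2, and the largest Jordan block has size 3 (the smallest k with rank((A - 2I)^k) = rank((A - 2I)^(k+1))).

So m_A(x) = (x - 2)^3.

m_A(x) = (x - 2)^3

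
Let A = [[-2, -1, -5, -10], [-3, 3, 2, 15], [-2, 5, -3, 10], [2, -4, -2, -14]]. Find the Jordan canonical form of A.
The characteristic polynomial is det(xI - A) = (x + 4)^4, so the eigenvalues are -4 (algebraic multiplicity 4).

For λ = -4: rank(A + 4I) = 2, rank((A + 4I)^2) = 1, rank((A + 4I)^3) = 0. The eigenspace has dimension 4 - 2 = 2, so there are 2 Jordan blocks; the rank sequence gives block sizes [3, 1].

Assembling the blocks gives the Jordan form J above.

J = [[-4, 1, 0, 0], [0, -4, 1, 0], [0, 0, -4, 0], [0, 0, 0, -4]]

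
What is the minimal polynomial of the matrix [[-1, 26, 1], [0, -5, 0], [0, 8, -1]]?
m_A(x) = (x + 1)^2(x + 5)

The characteristic polynomial factors as (x + 1)^2(x + 5). The minimal polynomial is ∏(x - λ)^{k_λ} where k_λ is the size of the largest Jordan block at λ.

For λ = -5: rank(A + 5I) = 2, and the largest Jordan block has size 1 (the smallest k with rank((A + 5I)^k) = rank((A + 5I)^(k+1))).
For λ = -1: rank(A + I) = 2, and the largest Jordan block has size 2 (the smallest k with rank((A + I)^k) = rank((A + I)^(k+1))).

So m_A(x) = (x + 1)^2(x + 5).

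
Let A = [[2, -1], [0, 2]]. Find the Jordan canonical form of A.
The characteristic polynomial is det(xI - A) = (x - 2)^2, so the eigenvalues are 2 (algebraic multiplicity 2).

For λ = 2: rank(A - 2I) = 1, rank((A - 2I)^2) = 0. The eigenspace has dimension 2 - 1 = 1, so there is 1 Jordan block; the rank sequence gives block sizes [2].

Assembling the blocks gives the Jordan form J above.

J = [[2, 1], [0, 2]]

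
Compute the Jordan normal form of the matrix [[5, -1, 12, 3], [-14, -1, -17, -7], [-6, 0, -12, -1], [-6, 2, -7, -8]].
The characteristic polynomial is det(xI - A) = (x + 3)^2(x + 5)^2, so the eigenvalues are -5 (algebraic multiplicity 2), -3 (algebraic multiplicity 2).

For λ = -5: rank(A + 5I) = 3, rank((A + 5I)^2) = 2. The eigenspace has dimension 4 - 3 = 1, so there is 1 Jordan block; the rank sequence gives block sizes [2].

For λ = -3: rank(A + 3I) = 3, rank((A + 3I)^2) = 2. The eigenspace has dimension 4 - 3 = 1, so there is 1 Jordan block; the rank sequence gives block sizes [2].

Assembling the blocks gives the Jordan form J above.

J = [[-5, 1, 0, 0], [0, -5, 0, 0], [0, 0, -3, 1], [0, 0, 0, -3]]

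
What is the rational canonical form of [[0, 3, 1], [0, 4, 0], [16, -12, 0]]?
The invariant factors of A (the non-unit diagonal entries of the Smith normal form of xI - A over ℚ[x]) are x - 4, (x - 4)(x + 4), each dividing the next. The characteristic polynomial is their product, (x - 4)^2(x + 4).

The rational canonical form is the block-diagonal matrix of companion matrices C(f_i):
R = [[4, 0, 0], [0, 0, 16], [0, 1, 0]].

R = [[4, 0, 0], [0, 0, 16], [0, 1, 0]]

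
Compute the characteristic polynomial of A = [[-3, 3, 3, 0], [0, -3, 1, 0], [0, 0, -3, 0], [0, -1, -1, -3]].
xI - A = [[x + 3, -3, -3, 0], [0, x + 3, -1, 0], [0, 0, x + 3, 0], [0, 1, 1, x + 3]].

Expanding det(xI - A) along the first row:
det(xI - A) = + (x + 3)·det([[x + 3, -1, 0], [0, x + 3, 0], [1, 1, x + 3]]) - (-3)·det([[0, -1, 0], [0, x + 3, 0], [0, 1, x + 3]]) + (-3)·det([[0, x + 3, 0], [0, 0, 0], [0, 1, x + 3]]) - (0)·det([[0, x + 3, -1], [0, 0, x + 3], [0, 1, 1]]).

Evaluating gives χ_A(x) = x^4 + 12x^3 + 54x^2 + 108x + 81 = (x + 3)^4.

χ_A(x) = (x + 3)^4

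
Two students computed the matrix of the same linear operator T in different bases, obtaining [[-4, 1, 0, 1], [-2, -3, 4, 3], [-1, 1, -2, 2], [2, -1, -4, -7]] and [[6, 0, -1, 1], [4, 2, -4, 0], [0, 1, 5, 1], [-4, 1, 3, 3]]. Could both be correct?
No.

trace(A) = -16 but trace(B) = 16. The trace is a similarity invariant, so A and B are not similar.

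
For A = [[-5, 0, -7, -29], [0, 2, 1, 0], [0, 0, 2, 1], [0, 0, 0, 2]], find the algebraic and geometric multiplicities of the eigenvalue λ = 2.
algebraic multiplicity 3, geometric multiplicity 1

The characteristic polynomial is (x - 2)^3(x + 5), so the factor x - 2 appears with exponent 3: the algebraic multiplicity is 3.

rank(A - 2I) = 3, so the eigenspace has dimension 4 - 3 = 1: the geometric multiplicity is 1.

Since 1 < 3, A is not diagonalizable.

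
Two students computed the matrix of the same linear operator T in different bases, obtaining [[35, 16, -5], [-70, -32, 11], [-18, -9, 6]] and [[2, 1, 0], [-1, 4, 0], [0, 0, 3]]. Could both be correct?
No.

Both have characteristic polynomial (x - 3)^3, but the minimal polynomial of A is (x - 3)^3 while the minimal polynomial of B is (x - 3)^2. The minimal polynomial is a similarity invariant, so A and B are not similar.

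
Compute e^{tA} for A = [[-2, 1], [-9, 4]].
A has Jordan form J = [[1, 1], [0, 1]] with A = PJP^{-1}, so e^{tA} = P e^{tJ} P^{-1}.

For a Jordan block J_k(λ), e^{tJ_k(λ)} = e^{λt} · (I + tN + t^2 N^2/2! + ... + t^{k-1} N^{k-1}/(k-1)!) where N is the nilpotent superdiagonal part.

Assembling the blocks and conjugating back gives the entries of e^{tA} as shown above.

e^{tA} = [[(1 - 3*t)*e^{t}, t*e^{t}], [-9*t*e^{t}, (3*t + 1)*e^{t}]]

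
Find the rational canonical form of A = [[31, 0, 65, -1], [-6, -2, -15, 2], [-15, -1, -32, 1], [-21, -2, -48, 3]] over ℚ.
The invariant factors of A (the non-unit diagonal entries of the Smith normal form of xI - A over ℚ[x]) are (x - 2)^2(x + 2)^2, each dividing the next. The characteristic polynomial is their product, (x - 2)^2(x + 2)^2.

The rational canonical form is the block-diagonal matrix of companion matrices C(f_i):
R = [[0, 0, 0, -16], [1, 0, 0, 0], [0, 1, 0, 8], [0, 0, 1, 0]].

R = [[0, 0, 0, -16], [1, 0, 0, 0], [0, 1, 0, 8], [0, 0, 1, 0]]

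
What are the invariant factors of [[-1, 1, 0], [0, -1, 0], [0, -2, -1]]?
x + 1, (x + 1)^2

The Jordan structure of A has elementary divisors (x + 1)^2, (x + 1). Arranging the block sizes at each eigenvalue in decreasing order and taking row products gives the invariant factors.

Invariant factors (smallest first, each dividing the next): x + 1, (x + 1)^2.

Check: the last factor (x + 1)^2 is the minimal polynomial, and the product (x + 1)^3 is the characteristic polynomial.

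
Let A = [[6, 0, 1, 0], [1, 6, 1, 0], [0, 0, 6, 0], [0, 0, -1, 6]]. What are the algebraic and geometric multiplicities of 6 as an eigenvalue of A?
The characteristic polynomial is (x - 6)^4, so the factor x - 6 appears with exponent 4: the algebraic multiplicity is 4.

rank(A - 6I) = 2, so the eigenspace has dimension 4 - 2 = 2: the geometric multiplicity is 2.

Since 2 < 4, A is not diagonalizable.

algebraic multiplicity 4, geometric multiplicity 2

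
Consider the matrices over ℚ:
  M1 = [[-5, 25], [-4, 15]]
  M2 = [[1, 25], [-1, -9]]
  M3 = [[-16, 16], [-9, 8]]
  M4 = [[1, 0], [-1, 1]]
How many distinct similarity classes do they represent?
3 classes: {M1}, {M2, M3}, {M4}

Characteristic polynomials: χ_{M1} = (x - 5)^2, χ_{M2} = (x + 4)^2, χ_{M3} = (x + 4)^2, χ_{M4} = (x - 1)^2.

{M1}: invariant factors (x - 5)^2.

{M2, M3}: invariant factors (x + 4)^2.

{M4}: invariant factors (x - 1)^2.

Matrices are similar if and only if their invariant-factor lists agree; the partition into similarity classes is {M1}, {M2, M3}, {M4}.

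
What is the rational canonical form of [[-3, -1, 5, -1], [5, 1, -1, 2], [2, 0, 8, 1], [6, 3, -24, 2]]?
The invariant factors of A (the non-unit diagonal entries of the Smith normal form of xI - A over ℚ[x]) are (x^2 - 4x - 2)^2, each dividing the next. The characteristic polynomial is their product, (x^2 - 4x - 2)^2.

The rational canonical form is the block-diagonal matrix of companion matrices C(f_i):
R = [[0, 0, 0, -4], [1, 0, 0, -16], [0, 1, 0, -12], [0, 0, 1, 8]].

Note the characteristic polynomial does not split into linear factors over ℚ, so A has no Jordan form over ℚ; the rational canonical form exists over any field.

R = [[0, 0, 0, -4], [1, 0, 0, -16], [0, 1, 0, -12], [0, 0, 1, 8]]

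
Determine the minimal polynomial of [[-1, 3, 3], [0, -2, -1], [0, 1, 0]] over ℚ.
The characteristic polynomial factors as (x + 1)^3. The minimal polynomial is ∏(x - λ)^{k_λ} where k_λ is the size of the largest Jordan block at λ.

For λ = -1: rank(A + I) = 1, and the largest Jordan block has size 2 (the smallest k with rank((A + I)^k) = rank((A + I)^(k+1))).

So m_A(x) = (x + 1)^2.

m_A(x) = (x + 1)^2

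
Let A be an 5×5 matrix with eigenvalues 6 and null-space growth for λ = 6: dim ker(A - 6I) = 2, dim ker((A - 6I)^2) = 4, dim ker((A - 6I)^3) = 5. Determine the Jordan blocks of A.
λ = 6: successive nullity increments [2, 2, 1] count blocks of size ≥ k; block sizes are [3, 2].

Jordan blocks: (6, 3), (6, 2)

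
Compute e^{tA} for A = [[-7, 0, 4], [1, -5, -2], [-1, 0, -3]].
e^{tA} = [[(1 - 2*t)*e^{-5*t}, 0, 4*t*e^{-5*t}], [t*e^{-5*t}, e^{-5*t}, -2*t*e^{-5*t}], [-t*e^{-5*t}, 0, (2*t + 1)*e^{-5*t}]]

A has Jordan form J = [[-5, 1, 0], [0, -5, 0], [0, 0, -5]] with A = PJP^{-1}, so e^{tA} = P e^{tJ} P^{-1}.

For a Jordan block J_k(λ), e^{tJ_k(λ)} = e^{λt} · (I + tN + t^2 N^2/2! + ... + t^{k-1} N^{k-1}/(k-1)!) where N is the nilpotent superdiagonal part.

Assembling the blocks and conjugating back gives the entries of e^{tA} as shown above.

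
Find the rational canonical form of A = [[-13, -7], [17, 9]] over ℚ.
The invariant factors of A (the non-unit diagonal entries of the Smith normal form of xI - A over ℚ[x]) are x^2 + 4x + 2, each dividing the next. The characteristic polynomial is their product, x^2 + 4x + 2.

The rational canonical form is the block-diagonal matrix of companion matrices C(f_i):
R = [[0, -2], [1, -4]].

Note the characteristic polynomial does not split into linear factors over ℚ, so A has no Jordan form over ℚ; the rational canonical form exists over any field.

R = [[0, -2], [1, -4]]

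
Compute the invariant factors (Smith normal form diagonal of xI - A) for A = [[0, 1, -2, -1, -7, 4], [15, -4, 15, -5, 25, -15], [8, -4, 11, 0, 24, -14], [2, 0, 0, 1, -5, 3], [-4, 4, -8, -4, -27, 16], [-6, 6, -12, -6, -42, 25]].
x - 1, (x - 1)^2, (x - 1)^3

The Jordan structure of A has elementary divisors (x - 1)^3, (x - 1)^2, (x - 1). Arranging the block sizes at each eigenvalue in decreasing order and taking row products gives the invariant factors.

Invariant factors (smallest first, each dividing the next): x - 1, (x - 1)^2, (x - 1)^3.

Check: the last factor (x - 1)^3 is the minimal polynomial, and the product (x - 1)^6 is the characteristic polynomial.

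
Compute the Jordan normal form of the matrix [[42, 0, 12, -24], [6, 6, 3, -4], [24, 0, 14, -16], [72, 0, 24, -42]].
The characteristic polynomial is det(xI - A) = (x - 6)^3(x - 2), so the eigenvalues are 2 (algebraic multiplicity 1), 6 (algebraic multiplicity 3).

For λ = 2: algebraic multiplicity 1 gives one 1×1 block.

For λ = 6: rank(A - 6I) = 2, rank((A - 6I)^2) = 1. The eigenspace has dimension 4 - 2 = 2, so there are 2 Jordan blocks; the rank sequence gives block sizes [2, 1].

Assembling the blocks gives the Jordan form J above.

J = [[2, 0, 0, 0], [0, 6, 1, 0], [0, 0, 6, 0], [0, 0, 0, 6]]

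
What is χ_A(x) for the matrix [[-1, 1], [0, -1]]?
xI - A = [[x + 1, -1], [0, x + 1]].

Expanding det(xI - A) along the first row:
det(xI - A) = + (x + 1)·det([[x + 1]]) - (-1)·det([[0]]).

Evaluating gives χ_A(x) = x^2 + 2x + 1 = (x + 1)^2.

χ_A(x) = (x + 1)^2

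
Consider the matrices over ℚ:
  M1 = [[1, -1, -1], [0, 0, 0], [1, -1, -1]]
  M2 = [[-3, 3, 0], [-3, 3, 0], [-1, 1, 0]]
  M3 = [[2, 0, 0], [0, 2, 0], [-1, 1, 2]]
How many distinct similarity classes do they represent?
2 classes: {M1, M2}, {M3}

Characteristic polynomials: χ_{M1} = x^3, χ_{M2} = x^3, χ_{M3} = (x - 2)^3.

{M1, M2}: invariant factors x, x^2.

{M3}: invariant factors x - 2, (x - 2)^2.

Matrices are similar if and only if their invariant-factor lists agree; the partition into similarity classes is {M1, M2}, {M3}.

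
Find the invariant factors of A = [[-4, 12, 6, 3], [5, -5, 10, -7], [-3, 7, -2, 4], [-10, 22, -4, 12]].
The Jordan structure of A has elementary divisors (x + 2), (x + 1), (x - 2)^2. Arranging the block sizes at each eigenvalue in decreasing order and taking row products gives the invariant factors.

Invariant factors (smallest first, each dividing the next): (x - 2)^2(x + 1)(x + 2).

Check: the last factor (x - 2)^2(x + 1)(x + 2) is the minimal polynomial, and the product (x - 2)^2(x + 1)(x + 2) is the characteristic polynomial.

(x - 2)^2(x + 1)(x + 2)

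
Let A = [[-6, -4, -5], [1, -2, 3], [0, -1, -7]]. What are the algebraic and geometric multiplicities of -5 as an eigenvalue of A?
algebraic multiplicity 3, geometric multiplicity 1

The characteristic polynomial is (x + 5)^3, so the factor x + 5 appears with exponent 3: the algebraic multiplicity is 3.

rank(A + 5I) = 2, so the eigenspace has dimension 3 - 2 = 1: the geometric multiplicity is 1.

Since 1 < 3, A is not diagonalizable.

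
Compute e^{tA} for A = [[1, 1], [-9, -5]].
e^{tA} = [[(3*t + 1)*e^{-2*t}, t*e^{-2*t}], [-9*t*e^{-2*t}, (1 - 3*t)*e^{-2*t}]]

A has Jordan form J = [[-2, 1], [0, -2]] with A = PJP^{-1}, so e^{tA} = P e^{tJ} P^{-1}.

For a Jordan block J_k(λ), e^{tJ_k(λ)} = e^{λt} · (I + tN + t^2 N^2/2! + ... + t^{k-1} N^{k-1}/(k-1)!) where N is the nilpotent superdiagonal part.

Assembling the blocks and conjugating back gives the entries of e^{tA} as shown above.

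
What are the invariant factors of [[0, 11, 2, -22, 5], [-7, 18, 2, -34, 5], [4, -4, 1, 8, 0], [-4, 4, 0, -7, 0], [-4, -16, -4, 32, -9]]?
x - 1, x - 1, (x - 1)^2(x + 1)

The Jordan structure of A has elementary divisors (x + 1), (x - 1)^2, (x - 1), (x - 1). Arranging the block sizes at each eigenvalue in decreasing order and taking row products gives the invariant factors.

Invariant factors (smallest first, each dividing the next): x - 1, x - 1, (x - 1)^2(x + 1).

Check: the last factor (x - 1)^2(x + 1) is the minimal polynomial, and the product (x - 1)^4(x + 1) is the characteristic polynomial.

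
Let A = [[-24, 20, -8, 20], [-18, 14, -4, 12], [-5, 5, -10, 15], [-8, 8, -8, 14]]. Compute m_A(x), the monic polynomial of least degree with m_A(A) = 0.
m_A(x) = x^2(x + 2)(x + 4)

The characteristic polynomial factors as x^2(x + 2)(x + 4). The minimal polynomial is ∏(x - λ)^{k_λ} where k_λ is the size of the largest Jordan block at λ.

For λ = -4: rank(A + 4I) = 3, and the largest Jordan block has size 1 (the smallest k with rank((A + 4I)^k) = rank((A + 4I)^(k+1))).
For λ = -2: rank(A + 2I) = 3, and the largest Jordan block has size 1 (the smallest k with rank((A + 2I)^k) = rank((A + 2I)^(k+1))).
For λ = 0: rank(A) = 3, and the largest Jordan block has size 2 (the smallest k with rank(A^k) = rank(A^(k+1))).

So m_A(x) = x^2(x + 2)(x + 4).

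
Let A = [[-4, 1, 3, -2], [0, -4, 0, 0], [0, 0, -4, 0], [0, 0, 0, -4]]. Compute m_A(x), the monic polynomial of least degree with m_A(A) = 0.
The characteristic polynomial factors as (x + 4)^4. The minimal polynomial is ∏(x - λ)^{k_λ} where k_λ is the size of the largest Jordan block at λ.

For λ = -4: rank(A + 4I) = 1, and the largest Jordan block has size 2 (the smallest k with rank((A + 4I)^k) = rank((A + 4I)^(k+1))).

So m_A(x) = (x + 4)^2.

m_A(x) = (x + 4)^2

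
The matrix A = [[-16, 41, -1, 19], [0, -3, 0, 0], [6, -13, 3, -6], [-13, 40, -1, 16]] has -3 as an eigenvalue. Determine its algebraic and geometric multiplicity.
algebraic multiplicity 2, geometric multiplicity 1

The characteristic polynomial is (x - 3)^2(x + 3)^2, so the factor x + 3 appears with exponent 2: the algebraic multiplicity is 2.

rank(A + 3I) = 3, so the eigenspace has dimension 4 - 3 = 1: the geometric multiplicity is 1.

Since 1 < 2, A is not diagonalizable.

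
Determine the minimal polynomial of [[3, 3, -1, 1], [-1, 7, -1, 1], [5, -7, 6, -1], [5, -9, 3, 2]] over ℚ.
The characteristic polynomial factors as (x - 5)^2(x - 4)^2. The minimal polynomial is ∏(x - λ)^{k_λ} where k_λ is the size of the largest Jordan block at λ.

For λ = 4: rank(A - 4I) = 3, and the largest Jordan block has size 2 (the smallest k with rank((A - 4I)^k) = rank((A - 4I)^(k+1))).
For λ = 5: rank(A - 5I) = 3, and the largest Jordan block has size 2 (the smallest k with rank((A - 5I)^k) = rank((A - 5I)^(k+1))).

So m_A(x) = (x - 5)^2(x - 4)^2.

m_A(x) = (x - 5)^2(x - 4)^2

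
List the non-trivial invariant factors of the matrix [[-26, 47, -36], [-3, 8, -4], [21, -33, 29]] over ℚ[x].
The Jordan structure of A has elementary divisors (x - 1), (x - 5)^2. Arranging the block sizes at each eigenvalue in decreasing order and taking row products gives the invariant factors.

Invariant factors (smallest first, each dividing the next): (x - 5)^2(x - 1).

Check: the last factor (x - 5)^2(x - 1) is the minimal polynomial, and the product (x - 5)^2(x - 1) is the characteristic polynomial.

(x - 5)^2(x - 1)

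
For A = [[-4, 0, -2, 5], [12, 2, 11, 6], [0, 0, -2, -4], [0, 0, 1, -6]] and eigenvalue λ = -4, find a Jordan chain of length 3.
We seek v_1 ∈ ker((A + 4I)^3) \ ker((A + 4I)^2), then set v_{i+1} = (A + 4I) v_i.

One such chain is v_1 = [[-1, 0, 1, 0]]^T, v_2 = [[-2, -1, 2, 1]]^T, v_3 = [[1, -2, 0, 0]]^T. Check: (A + 4I) v_3 = [[0, 0, 0, 0]]^T = 0.

v_1 = [[-1, 0, 1, 0]]^T, v_2 = [[-2, -1, 2, 1]]^T, v_3 = [[1, -2, 0, 0]]^T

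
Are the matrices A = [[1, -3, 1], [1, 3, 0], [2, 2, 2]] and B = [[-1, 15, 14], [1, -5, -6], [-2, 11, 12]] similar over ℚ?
Two matrices over a field are similar if and only if they have the same invariant factors.

Both A and B have characteristic polynomial (x - 2)^3 and minimal polynomial (x - 2)^3. Computing further, both have invariant factors (x - 2)^3. Hence A and B are similar.

Yes.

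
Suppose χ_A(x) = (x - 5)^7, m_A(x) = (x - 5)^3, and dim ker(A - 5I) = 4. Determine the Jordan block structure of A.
Jordan blocks: (5, 3), (5, 2), (5, 1), (5, 1)

λ = 5: algebraic multiplicity 7 (exponent in χ_A), largest block size 3 (exponent in m_A), 4 blocks (geometric multiplicity). These force block sizes [3, 2, 1, 1].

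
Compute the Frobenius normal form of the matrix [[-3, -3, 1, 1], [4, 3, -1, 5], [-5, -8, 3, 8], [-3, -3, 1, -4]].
The invariant factors of A (the non-unit diagonal entries of the Smith normal form of xI - A over ℚ[x]) are (x + 1)(x^3 - 2x - 5), each dividing the next. The characteristic polynomial is their product, (x + 1)(x^3 - 2x - 5).

The rational canonical form is the block-diagonal matrix of companion matrices C(f_i):
R = [[0, 0, 0, 5], [1, 0, 0, 7], [0, 1, 0, 2], [0, 0, 1, -1]].

Note the characteristic polynomial does not split into linear factors over ℚ, so A has no Jordan form over ℚ; the rational canonical form exists over any field.

R = [[0, 0, 0, 5], [1, 0, 0, 7], [0, 1, 0, 2], [0, 0, 1, -1]]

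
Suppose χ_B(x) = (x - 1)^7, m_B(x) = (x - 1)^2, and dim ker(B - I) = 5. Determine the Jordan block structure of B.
Jordan blocks: (1, 2), (1, 2), (1, 1), (1, 1), (1, 1)

λ = 1: algebraic multiplicity 7 (exponent in χ_B), largest block size 2 (exponent in m_B), 5 blocks (geometric multiplicity). These force block sizes [2, 2, 1, 1, 1].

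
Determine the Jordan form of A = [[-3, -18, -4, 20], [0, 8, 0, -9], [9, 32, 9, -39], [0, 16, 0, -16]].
The characteristic polynomial is det(xI - A) = (x - 3)^2(x + 4)^2, so the eigenvalues are -4 (algebraic multiplicity 2), 3 (algebraic multiplicity 2).

For λ = -4: rank(A + 4I) = 3, rank((A + 4I)^2) = 2. The eigenspace has dimension 4 - 3 = 1, so there is 1 Jordan block; the rank sequence gives block sizes [2].

For λ = 3: rank(A - 3I) = 3, rank((A - 3I)^2) = 2. The eigenspace has dimension 4 - 3 = 1, so there is 1 Jordan block; the rank sequence gives block sizes [2].

Assembling the blocks gives the Jordan form J above.

J = [[-4, 1, 0, 0], [0, -4, 0, 0], [0, 0, 3, 1], [0, 0, 0, 3]]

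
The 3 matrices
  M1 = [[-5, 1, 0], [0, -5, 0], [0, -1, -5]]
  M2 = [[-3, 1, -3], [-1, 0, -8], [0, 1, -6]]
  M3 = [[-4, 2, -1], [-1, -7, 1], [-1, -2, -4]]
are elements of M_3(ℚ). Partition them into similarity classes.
Characteristic polynomials: χ_{M1} = (x + 5)^3, χ_{M2} = (x + 3)^3, χ_{M3} = (x + 5)^3.

{M1, M3}: invariant factors x + 5, (x + 5)^2.

{M2}: invariant factors (x + 3)^3.

Matrices are similar if and only if their invariant-factor lists agree; the partition into similarity classes is {M1, M3}, {M2}.

2 classes: {M1, M3}, {M2}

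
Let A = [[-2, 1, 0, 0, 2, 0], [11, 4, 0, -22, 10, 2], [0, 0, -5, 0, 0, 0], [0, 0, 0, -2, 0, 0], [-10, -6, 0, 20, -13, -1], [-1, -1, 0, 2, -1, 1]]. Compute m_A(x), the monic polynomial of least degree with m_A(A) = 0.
m_A(x) = x^2(x + 2)(x + 5)^2

The characteristic polynomial factors as x^2(x + 2)(x + 5)^3. The minimal polynomial is ∏(x - λ)^{k_λ} where k_λ is the size of the largest Jordan block at λ.

For λ = -5: rank(A + 5I) = 4, and the largest Jordan block has size 2 (the smallest k with rank((A + 5I)^k) = rank((A + 5I)^(k+1))).
For λ = -2: rank(A + 2I) = 5, and the largest Jordan block has size 1 (the smallest k with rank((A + 2I)^k) = rank((A + 2I)^(k+1))).
For λ = 0: rank(A) = 5, and the largest Jordan block has size 2 (the smallest k with rank(A^k) = rank(A^(k+1))).

So m_A(x) = x^2(x + 2)(x + 5)^2.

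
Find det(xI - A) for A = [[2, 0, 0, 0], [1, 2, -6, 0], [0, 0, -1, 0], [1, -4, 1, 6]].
xI - A = [[x - 2, 0, 0, 0], [-1, x - 2, 6, 0], [0, 0, x + 1, 0], [-1, 4, -1, x - 6]].

Expanding det(xI - A) along the first row:
det(xI - A) = + (x - 2)·det([[x - 2, 6, 0], [0, x + 1, 0], [4, -1, x - 6]]) - (0)·det([[-1, 6, 0], [0, x + 1, 0], [-1, -1, x - 6]]) + (0)·det([[-1, x - 2, 0], [0, 0, 0], [-1, 4, x - 6]]) - (0)·det([[-1, x - 2, 6], [0, 0, x + 1], [-1, 4, -1]]).

Evaluating gives χ_A(x) = x^4 - 9x^3 + 18x^2 + 4x - 24 = (x - 6)(x - 2)^2(x + 1).

χ_A(x) = (x - 6)(x - 2)^2(x + 1)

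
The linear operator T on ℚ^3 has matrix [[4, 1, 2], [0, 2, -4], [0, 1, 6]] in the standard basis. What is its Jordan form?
J = [[4, 1, 0], [0, 4, 0], [0, 0, 4]]

The characteristic polynomial is det(xI - A) = (x - 4)^3, so the eigenvalues are 4 (algebraic multiplicity 3).

For λ = 4: rank(A - 4I) = 1, rank((A - 4I)^2) = 0. The eigenspace has dimension 3 - 1 = 2, so there are 2 Jordan blocks; the rank sequence gives block sizes [2, 1].

Assembling the blocks gives the Jordan form J above.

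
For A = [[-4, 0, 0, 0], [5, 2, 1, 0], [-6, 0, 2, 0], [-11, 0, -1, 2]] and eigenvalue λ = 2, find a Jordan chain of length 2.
We seek v_1 ∈ ker((A - 2I)^2) \ ker(A - 2I), then set v_{i+1} = (A - 2I) v_i.

One such chain is v_1 = [[0, 0, 1, 0]]^T, v_2 = [[0, 1, 0, -1]]^T. Check: (A - 2I) v_2 = [[0, 0, 0, 0]]^T = 0.

v_1 = [[0, 0, 1, 0]]^T, v_2 = [[0, 1, 0, -1]]^T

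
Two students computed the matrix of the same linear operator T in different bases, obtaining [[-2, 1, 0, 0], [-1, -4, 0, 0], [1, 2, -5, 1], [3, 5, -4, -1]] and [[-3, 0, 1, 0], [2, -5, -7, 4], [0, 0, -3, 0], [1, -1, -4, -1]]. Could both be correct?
Two matrices over a field are similar if and only if they have the same invariant factors.

Both A and B have characteristic polynomial (x + 3)^4 and minimal polynomial (x + 3)^2. Computing further, both have invariant factors (x + 3)^2, (x + 3)^2. Hence A and B are similar.

Yes.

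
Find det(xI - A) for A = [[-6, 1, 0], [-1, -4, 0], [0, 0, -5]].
xI - A = [[x + 6, -1, 0], [1, x + 4, 0], [0, 0, x + 5]].

Expanding det(xI - A) along the first row:
det(xI - A) = + (x + 6)·det([[x + 4, 0], [0, x + 5]]) - (-1)·det([[1, 0], [0, x + 5]]) + (0)·det([[1, x + 4], [0, 0]]).

Evaluating gives χ_A(x) = x^3 + 15x^2 + 75x + 125 = (x + 5)^3.

χ_A(x) = (x + 5)^3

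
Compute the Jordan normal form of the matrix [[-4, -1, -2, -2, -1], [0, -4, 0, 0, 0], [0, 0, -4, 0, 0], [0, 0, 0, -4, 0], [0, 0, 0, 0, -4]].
The characteristic polynomial is det(xI - A) = (x + 4)^5, so the eigenvalues are -4 (algebraic multiplicity 5).

For λ = -4: rank(A + 4I) = 1, rank((A + 4I)^2) = 0. The eigenspace has dimension 5 - 1 = 4, so there are 4 Jordan blocks; the rank sequence gives block sizes [2, 1, 1, 1].

Assembling the blocks gives the Jordan form J above.

J = [[-4, 1, 0, 0, 0], [0, -4, 0, 0, 0], [0, 0, -4, 0, 0], [0, 0, 0, -4, 0], [0, 0, 0, 0, -4]]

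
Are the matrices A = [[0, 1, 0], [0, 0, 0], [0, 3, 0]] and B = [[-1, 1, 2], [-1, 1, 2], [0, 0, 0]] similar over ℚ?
Two matrices over a field are similar if and only if they have the same invariant factors.

Both A and B have characteristic polynomial x^3 and minimal polynomial x^2. Computing further, both have invariant factors x, x^2. Hence A and B are similar.

Yes.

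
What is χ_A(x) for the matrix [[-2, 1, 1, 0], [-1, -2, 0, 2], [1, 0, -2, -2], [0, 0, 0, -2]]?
xI - A = [[x + 2, -1, -1, 0], [1, x + 2, 0, -2], [-1, 0, x + 2, 2], [0, 0, 0, x + 2]].

Expanding det(xI - A) along the first row:
det(xI - A) = + (x + 2)·det([[x + 2, 0, -2], [0, x + 2, 2], [0, 0, x + 2]]) - (-1)·det([[1, 0, -2], [-1, x + 2, 2], [0, 0, x + 2]]) + (-1)·det([[1, x + 2, -2], [-1, 0, 2], [0, 0, x + 2]]) - (0)·det([[1, x + 2, 0], [-1, 0, x + 2], [0, 0, 0]]).

Evaluating gives χ_A(x) = x^4 + 8x^3 + 24x^2 + 32x + 16 = (x + 2)^4.

χ_A(x) = (x + 2)^4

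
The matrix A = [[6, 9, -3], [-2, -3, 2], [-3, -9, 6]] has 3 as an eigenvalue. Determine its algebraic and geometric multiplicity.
algebraic multiplicity 3, geometric multiplicity 2

The characteristic polynomial is (x - 3)^3, so the factor x - 3 appears with exponent 3: the algebraic multiplicity is 3.

rank(A - 3I) = 1, so the eigenspace has dimension 3 - 1 = 2: the geometric multiplicity is 2.

Since 2 < 3, A is not diagonalizable.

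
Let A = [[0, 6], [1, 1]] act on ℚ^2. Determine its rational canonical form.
The invariant factors of A (the non-unit diagonal entries of the Smith normal form of xI - A over ℚ[x]) are (x - 3)(x + 2), each dividing the next. The characteristic polynomial is their product, (x - 3)(x + 2).

The rational canonical form is the block-diagonal matrix of companion matrices C(f_i):
R = [[0, 6], [1, 1]].

R = [[0, 6], [1, 1]]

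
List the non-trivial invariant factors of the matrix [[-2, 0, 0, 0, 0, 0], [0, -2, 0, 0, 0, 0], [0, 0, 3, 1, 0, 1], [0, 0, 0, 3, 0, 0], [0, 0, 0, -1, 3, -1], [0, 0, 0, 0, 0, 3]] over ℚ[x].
The Jordan structure of A has elementary divisors (x + 2), (x + 2), (x - 3)^2, (x - 3), (x - 3). Arranging the block sizes at each eigenvalue in decreasing order and taking row products gives the invariant factors.

Invariant factors (smallest first, each dividing the next): x - 3, (x - 3)(x + 2), (x - 3)^2(x + 2).

Check: the last factor (x - 3)^2(x + 2) is the minimal polynomial, and the product (x - 3)^4(x + 2)^2 is the characteristic polynomial.

x - 3, (x - 3)(x + 2), (x - 3)^2(x + 2)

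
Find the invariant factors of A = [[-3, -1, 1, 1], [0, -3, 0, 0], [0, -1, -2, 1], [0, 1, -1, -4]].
x + 3, x + 3, (x + 3)^2

The Jordan structure of A has elementary divisors (x + 3)^2, (x + 3), (x + 3). Arranging the block sizes at each eigenvalue in decreasing order and taking row products gives the invariant factors.

Invariant factors (smallest first, each dividing the next): x + 3, x + 3, (x + 3)^2.

Check: the last factor (x + 3)^2 is the minimal polynomial, and the product (x + 3)^4 is the characteristic polynomial.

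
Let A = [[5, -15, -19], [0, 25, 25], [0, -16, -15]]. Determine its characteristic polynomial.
χ_A(x) = (x - 5)^3

xI - A = [[x - 5, 15, 19], [0, x - 25, -25], [0, 16, x + 15]].

Expanding det(xI - A) along the first row:
det(xI - A) = + (x - 5)·det([[x - 25, -25], [16, x + 15]]) - (15)·det([[0, -25], [0, x + 15]]) + (19)·det([[0, x - 25], [0, 16]]).

Evaluating gives χ_A(x) = x^3 - 15x^2 + 75x - 125 = (x - 5)^3.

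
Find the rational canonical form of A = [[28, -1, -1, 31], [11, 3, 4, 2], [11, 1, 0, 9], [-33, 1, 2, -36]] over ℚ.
The invariant factors of A (the non-unit diagonal entries of the Smith normal form of xI - A over ℚ[x]) are (x - 4)(x + 5)(x^2 + 4x + 5), each dividing the next. The characteristic polynomial is their product, (x - 4)(x + 5)(x^2 + 4x + 5).

The rational canonical form is the block-diagonal matrix of companion matrices C(f_i):
R = [[0, 0, 0, 100], [1, 0, 0, 75], [0, 1, 0, 11], [0, 0, 1, -5]].

Note the characteristic polynomial does not split into linear factors over ℚ, so A has no Jordan form over ℚ; the rational canonical form exists over any field.

R = [[0, 0, 0, 100], [1, 0, 0, 75], [0, 1, 0, 11], [0, 0, 1, -5]]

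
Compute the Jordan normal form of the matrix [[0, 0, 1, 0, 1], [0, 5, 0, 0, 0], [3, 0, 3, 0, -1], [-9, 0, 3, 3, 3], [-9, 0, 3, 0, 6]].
The characteristic polynomial is det(xI - A) = (x - 5)(x - 3)^4, so the eigenvalues are 3 (algebraic multiplicity 4), 5 (algebraic multiplicity 1).

For λ = 3: rank(A - 3I) = 3, rank((A - 3I)^2) = 2, rank((A - 3I)^3) = 1. The eigenspace has dimension 5 - 3 = 2, so there are 2 Jordan blocks; the rank sequence gives block sizes [3, 1].

For λ = 5: algebraic multiplicity 1 gives one 1×1 block.

Assembling the blocks gives the Jordan form J above.

J = [[3, 1, 0, 0, 0], [0, 3, 1, 0, 0], [0, 0, 3, 0, 0], [0, 0, 0, 3, 0], [0, 0, 0, 0, 5]]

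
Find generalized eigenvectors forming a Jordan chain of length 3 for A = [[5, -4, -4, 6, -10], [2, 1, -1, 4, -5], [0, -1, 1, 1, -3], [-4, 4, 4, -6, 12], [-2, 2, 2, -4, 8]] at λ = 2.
We seek v_1 ∈ ker((A - 2I)^3) \ ker((A - 2I)^2), then set v_{i+1} = (A - 2I) v_i.

One such chain is v_1 = [[-2, 0, 0, 1, 0]]^T, v_2 = [[0, 0, 1, 0, 0]]^T, v_3 = [[-4, -1, -1, 4, 2]]^T. Check: (A - 2I) v_3 = [[0, 0, 0, 0, 0]]^T = 0.

v_1 = [[-2, 0, 0, 1, 0]]^T, v_2 = [[0, 0, 1, 0, 0]]^T, v_3 = [[-4, -1, -1, 4, 2]]^T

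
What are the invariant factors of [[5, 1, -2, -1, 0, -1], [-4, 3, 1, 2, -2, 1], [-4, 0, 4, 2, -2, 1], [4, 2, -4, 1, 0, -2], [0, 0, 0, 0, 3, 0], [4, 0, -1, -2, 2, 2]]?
The Jordan structure of A has elementary divisors (x - 3)^2, (x - 3)^2, (x - 3), (x - 3). Arranging the block sizes at each eigenvalue in decreasing order and taking row products gives the invariant factors.

Invariant factors (smallest first, each dividing the next): x - 3, x - 3, (x - 3)^2, (x - 3)^2.

Check: the last factor (x - 3)^2 is the minimal polynomial, and the product (x - 3)^6 is the characteristic polynomial.

x - 3, x - 3, (x - 3)^2, (x - 3)^2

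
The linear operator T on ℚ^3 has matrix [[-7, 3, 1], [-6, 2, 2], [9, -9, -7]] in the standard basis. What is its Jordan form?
The characteristic polynomial is det(xI - A) = (x + 4)^3, so the eigenvalues are -4 (algebraic multiplicity 3).

For λ = -4: rank(A + 4I) = 1, rank((A + 4I)^2) = 0. The eigenspace has dimension 3 - 1 = 2, so there are 2 Jordan blocks; the rank sequence gives block sizes [2, 1].

Assembling the blocks gives the Jordan form J above.

J = [[-4, 1, 0], [0, -4, 0], [0, 0, -4]]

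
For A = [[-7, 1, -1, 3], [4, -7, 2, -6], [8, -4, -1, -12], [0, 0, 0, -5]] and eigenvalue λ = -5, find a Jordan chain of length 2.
We seek v_1 ∈ ker((A + 5I)^2) \ ker(A + 5I), then set v_{i+1} = (A + 5I) v_i.

One such chain is v_1 = [[0, 5, -2, -2]]^T, v_2 = [[1, -2, -4, 0]]^T. Check: (A + 5I) v_2 = [[0, 0, 0, 0]]^T = 0.

v_1 = [[0, 5, -2, -2]]^T, v_2 = [[1, -2, -4, 0]]^T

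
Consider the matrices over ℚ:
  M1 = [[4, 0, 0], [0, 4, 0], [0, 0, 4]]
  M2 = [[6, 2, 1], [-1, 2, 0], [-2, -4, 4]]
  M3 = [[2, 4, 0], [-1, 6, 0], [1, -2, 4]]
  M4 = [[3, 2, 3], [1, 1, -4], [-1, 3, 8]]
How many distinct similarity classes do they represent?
Characteristic polynomials: χ_{M1} = (x - 4)^3, χ_{M2} = (x - 4)^3, χ_{M3} = (x - 4)^3, χ_{M4} = (x - 4)^3.

{M1}: invariant factors x - 4, x - 4, x - 4.

{M2, M4}: invariant factors (x - 4)^3.

{M3}: invariant factors x - 4, (x - 4)^2.

Matrices are similar if and only if their invariant-factor lists agree; the partition into similarity classes is {M1}, {M2, M4}, {M3}.

3 classes: {M1}, {M2, M4}, {M3}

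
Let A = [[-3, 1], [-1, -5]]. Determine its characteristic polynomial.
χ_A(x) = (x + 4)^2

xI - A = [[x + 3, -1], [1, x + 5]].

Expanding det(xI - A) along the first row:
det(xI - A) = + (x + 3)·det([[x + 5]]) - (-1)·det([[1]]).

Evaluating gives χ_A(x) = x^2 + 8x + 16 = (x + 4)^2.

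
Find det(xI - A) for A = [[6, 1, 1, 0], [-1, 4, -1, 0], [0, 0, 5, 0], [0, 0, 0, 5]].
xI - A = [[x - 6, -1, -1, 0], [1, x - 4, 1, 0], [0, 0, x - 5, 0], [0, 0, 0, x - 5]].

Expanding det(xI - A) along the first row:
det(xI - A) = + (x - 6)·det([[x - 4, 1, 0], [0, x - 5, 0], [0, 0, x - 5]]) - (-1)·det([[1, 1, 0], [0, x - 5, 0], [0, 0, x - 5]]) + (-1)·det([[1, x - 4, 0], [0, 0, 0], [0, 0, x - 5]]) - (0)·det([[1, x - 4, 1], [0, 0, x - 5], [0, 0, 0]]).

Evaluating gives χ_A(x) = x^4 - 20x^3 + 150x^2 - 500x + 625 = (x - 5)^4.

χ_A(x) = (x - 5)^4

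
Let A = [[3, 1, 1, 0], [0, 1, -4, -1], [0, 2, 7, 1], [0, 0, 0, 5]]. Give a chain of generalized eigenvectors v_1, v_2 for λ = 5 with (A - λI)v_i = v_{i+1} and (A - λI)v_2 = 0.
We seek v_1 ∈ ker((A - 5I)^2) \ ker(A - 5I), then set v_{i+1} = (A - 5I) v_i.

One such chain is v_1 = [[0, 0, 0, 1]]^T, v_2 = [[0, -1, 1, 0]]^T. Check: (A - 5I) v_2 = [[0, 0, 0, 0]]^T = 0.

v_1 = [[0, 0, 0, 1]]^T, v_2 = [[0, -1, 1, 0]]^T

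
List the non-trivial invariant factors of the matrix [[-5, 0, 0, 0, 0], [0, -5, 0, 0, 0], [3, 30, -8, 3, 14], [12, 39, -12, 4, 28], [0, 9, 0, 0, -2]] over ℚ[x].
(x + 2)(x + 5), (x + 2)^2(x + 5)

The Jordan structure of A has elementary divisors (x + 5), (x + 5), (x + 2)^2, (x + 2). Arranging the block sizes at each eigenvalue in decreasing order and taking row products gives the invariant factors.

Invariant factors (smallest first, each dividing the next): (x + 2)(x + 5), (x + 2)^2(x + 5).

Check: the last factor (x + 2)^2(x + 5) is the minimal polynomial, and the product (x + 2)^3(x + 5)^2 is the characteristic polynomial.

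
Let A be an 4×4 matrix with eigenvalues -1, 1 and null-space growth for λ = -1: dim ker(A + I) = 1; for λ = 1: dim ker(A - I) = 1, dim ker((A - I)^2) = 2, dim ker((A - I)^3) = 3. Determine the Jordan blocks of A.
Jordan blocks: (-1, 1), (1, 3)

λ = -1: successive nullity increments [1] count blocks of size ≥ k; block sizes are [1].
λ = 1: successive nullity increments [1, 1, 1] count blocks of size ≥ k; block sizes are [3].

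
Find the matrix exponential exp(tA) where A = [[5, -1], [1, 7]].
e^{tA} = [[(1 - t)*e^{6*t}, -t*e^{6*t}], [t*e^{6*t}, (t + 1)*e^{6*t}]]

A has Jordan form J = [[6, 1], [0, 6]] with A = PJP^{-1}, so e^{tA} = P e^{tJ} P^{-1}.

For a Jordan block J_k(λ), e^{tJ_k(λ)} = e^{λt} · (I + tN + t^2 N^2/2! + ... + t^{k-1} N^{k-1}/(k-1)!) where N is the nilpotent superdiagonal part.

Assembling the blocks and conjugating back gives the entries of e^{tA} as shown above.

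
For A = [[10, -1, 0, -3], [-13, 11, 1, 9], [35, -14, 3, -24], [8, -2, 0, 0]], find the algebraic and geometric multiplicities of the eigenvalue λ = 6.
algebraic multiplicity 4, geometric multiplicity 2

The characteristic polynomial is (x - 6)^4, so the factor x - 6 appears with exponent 4: the algebraic multiplicity is 4.

rank(A - 6I) = 2, so the eigenspace has dimension 4 - 2 = 2: the geometric multiplicity is 2.

Since 2 < 4, A is not diagonalizable.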